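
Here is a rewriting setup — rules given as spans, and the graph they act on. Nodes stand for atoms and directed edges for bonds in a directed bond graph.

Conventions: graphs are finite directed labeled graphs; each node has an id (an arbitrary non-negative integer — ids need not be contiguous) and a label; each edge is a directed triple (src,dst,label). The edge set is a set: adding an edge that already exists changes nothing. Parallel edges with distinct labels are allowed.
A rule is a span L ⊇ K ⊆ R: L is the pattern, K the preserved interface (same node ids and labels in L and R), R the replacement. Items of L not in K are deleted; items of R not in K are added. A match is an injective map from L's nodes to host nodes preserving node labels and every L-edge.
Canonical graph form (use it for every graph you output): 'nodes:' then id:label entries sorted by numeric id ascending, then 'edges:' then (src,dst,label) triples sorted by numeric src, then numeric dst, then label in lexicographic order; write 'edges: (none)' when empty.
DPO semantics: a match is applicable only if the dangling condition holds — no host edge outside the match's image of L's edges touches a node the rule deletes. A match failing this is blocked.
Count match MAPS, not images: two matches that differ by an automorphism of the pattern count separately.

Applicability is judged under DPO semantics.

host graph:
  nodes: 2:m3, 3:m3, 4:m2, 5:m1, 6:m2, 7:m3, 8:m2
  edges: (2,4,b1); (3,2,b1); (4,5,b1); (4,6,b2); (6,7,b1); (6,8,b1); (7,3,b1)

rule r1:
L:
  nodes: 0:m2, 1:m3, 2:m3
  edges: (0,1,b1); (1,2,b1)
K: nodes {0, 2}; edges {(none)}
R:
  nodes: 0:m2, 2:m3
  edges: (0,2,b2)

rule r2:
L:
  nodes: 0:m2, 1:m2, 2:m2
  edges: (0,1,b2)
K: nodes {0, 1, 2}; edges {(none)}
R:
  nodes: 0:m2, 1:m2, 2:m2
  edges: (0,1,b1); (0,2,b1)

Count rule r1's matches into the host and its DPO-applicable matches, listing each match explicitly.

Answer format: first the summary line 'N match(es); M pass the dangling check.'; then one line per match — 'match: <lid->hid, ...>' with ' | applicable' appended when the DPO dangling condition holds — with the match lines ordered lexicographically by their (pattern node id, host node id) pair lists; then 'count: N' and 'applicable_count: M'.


1 match(es); 1 pass the dangling check.
match: 0->6, 1->7, 2->3 | applicable
count: 1
applicable_count: 1


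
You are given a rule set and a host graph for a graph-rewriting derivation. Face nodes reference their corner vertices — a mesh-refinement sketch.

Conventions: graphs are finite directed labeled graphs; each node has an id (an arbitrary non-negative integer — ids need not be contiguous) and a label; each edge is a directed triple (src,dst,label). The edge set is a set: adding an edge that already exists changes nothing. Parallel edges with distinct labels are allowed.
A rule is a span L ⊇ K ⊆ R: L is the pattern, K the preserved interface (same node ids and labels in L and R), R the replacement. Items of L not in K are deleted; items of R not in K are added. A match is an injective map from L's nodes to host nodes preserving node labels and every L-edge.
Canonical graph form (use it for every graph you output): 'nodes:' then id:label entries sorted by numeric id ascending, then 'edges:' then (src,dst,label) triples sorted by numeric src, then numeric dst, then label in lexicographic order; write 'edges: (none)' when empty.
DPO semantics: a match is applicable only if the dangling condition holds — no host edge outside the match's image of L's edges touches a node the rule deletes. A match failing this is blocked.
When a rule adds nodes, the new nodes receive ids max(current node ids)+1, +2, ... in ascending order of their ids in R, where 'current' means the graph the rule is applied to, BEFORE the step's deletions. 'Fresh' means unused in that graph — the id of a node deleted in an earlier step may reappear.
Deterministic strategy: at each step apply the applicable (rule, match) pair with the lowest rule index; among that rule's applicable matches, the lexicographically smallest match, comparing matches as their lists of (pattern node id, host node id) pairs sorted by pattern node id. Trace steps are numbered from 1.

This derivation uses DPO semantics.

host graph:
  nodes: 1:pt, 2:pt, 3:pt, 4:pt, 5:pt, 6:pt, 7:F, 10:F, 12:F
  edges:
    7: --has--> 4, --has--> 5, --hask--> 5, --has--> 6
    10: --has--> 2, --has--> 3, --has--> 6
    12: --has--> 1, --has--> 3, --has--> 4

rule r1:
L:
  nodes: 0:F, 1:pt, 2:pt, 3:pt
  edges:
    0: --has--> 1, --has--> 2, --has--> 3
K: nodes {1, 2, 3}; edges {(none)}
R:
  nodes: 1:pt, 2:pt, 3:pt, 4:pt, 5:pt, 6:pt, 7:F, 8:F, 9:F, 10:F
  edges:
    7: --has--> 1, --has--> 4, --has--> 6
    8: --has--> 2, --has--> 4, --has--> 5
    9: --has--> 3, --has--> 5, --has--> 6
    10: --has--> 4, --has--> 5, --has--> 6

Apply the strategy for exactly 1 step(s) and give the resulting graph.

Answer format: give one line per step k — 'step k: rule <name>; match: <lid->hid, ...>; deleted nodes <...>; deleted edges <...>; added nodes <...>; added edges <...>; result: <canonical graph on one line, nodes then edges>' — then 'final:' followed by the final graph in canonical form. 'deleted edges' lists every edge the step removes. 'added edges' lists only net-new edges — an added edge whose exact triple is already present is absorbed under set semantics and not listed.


step 1: rule r1; match: 0->10, 1->2, 2->3, 3->6; deleted nodes 10; deleted edges (10,2,has); (10,3,has); (10,6,has); added nodes 13, 14, 15, 16, 17, 18, 19; added edges (16,2,has); (16,13,has); (16,15,has); (17,3,has); (17,13,has); (17,14,has); (18,6,has); (18,14,has); (18,15,has); (19,13,has); (19,14,has); (19,15,has); result: nodes: 1:pt, 2:pt, 3:pt, 4:pt, 5:pt, 6:pt, 7:F, 12:F, 13:pt, 14:pt, 15:pt, 16:F, 17:F, 18:F, 19:F edges: (7,4,has); (7,5,has); (7,5,hask); (7,6,has); (12,1,has); (12,3,has); (12,4,has); (16,2,has); (16,13,has); (16,15,has); (17,3,has); (17,13,has); (17,14,has); (18,6,has); (18,14,has); (18,15,has); (19,13,has); (19,14,has); (19,15,has)
final:
nodes: 1:pt, 2:pt, 3:pt, 4:pt, 5:pt, 6:pt, 7:F, 12:F, 13:pt, 14:pt, 15:pt, 16:F, 17:F, 18:F, 19:F
edges: (7,4,has); (7,5,has); (7,5,hask); (7,6,has); (12,1,has); (12,3,has); (12,4,has); (16,2,has); (16,13,has); (16,15,has); (17,3,has); (17,13,has); (17,14,has); (18,6,has); (18,14,has); (18,15,has); (19,13,has); (19,14,has); (19,15,has)


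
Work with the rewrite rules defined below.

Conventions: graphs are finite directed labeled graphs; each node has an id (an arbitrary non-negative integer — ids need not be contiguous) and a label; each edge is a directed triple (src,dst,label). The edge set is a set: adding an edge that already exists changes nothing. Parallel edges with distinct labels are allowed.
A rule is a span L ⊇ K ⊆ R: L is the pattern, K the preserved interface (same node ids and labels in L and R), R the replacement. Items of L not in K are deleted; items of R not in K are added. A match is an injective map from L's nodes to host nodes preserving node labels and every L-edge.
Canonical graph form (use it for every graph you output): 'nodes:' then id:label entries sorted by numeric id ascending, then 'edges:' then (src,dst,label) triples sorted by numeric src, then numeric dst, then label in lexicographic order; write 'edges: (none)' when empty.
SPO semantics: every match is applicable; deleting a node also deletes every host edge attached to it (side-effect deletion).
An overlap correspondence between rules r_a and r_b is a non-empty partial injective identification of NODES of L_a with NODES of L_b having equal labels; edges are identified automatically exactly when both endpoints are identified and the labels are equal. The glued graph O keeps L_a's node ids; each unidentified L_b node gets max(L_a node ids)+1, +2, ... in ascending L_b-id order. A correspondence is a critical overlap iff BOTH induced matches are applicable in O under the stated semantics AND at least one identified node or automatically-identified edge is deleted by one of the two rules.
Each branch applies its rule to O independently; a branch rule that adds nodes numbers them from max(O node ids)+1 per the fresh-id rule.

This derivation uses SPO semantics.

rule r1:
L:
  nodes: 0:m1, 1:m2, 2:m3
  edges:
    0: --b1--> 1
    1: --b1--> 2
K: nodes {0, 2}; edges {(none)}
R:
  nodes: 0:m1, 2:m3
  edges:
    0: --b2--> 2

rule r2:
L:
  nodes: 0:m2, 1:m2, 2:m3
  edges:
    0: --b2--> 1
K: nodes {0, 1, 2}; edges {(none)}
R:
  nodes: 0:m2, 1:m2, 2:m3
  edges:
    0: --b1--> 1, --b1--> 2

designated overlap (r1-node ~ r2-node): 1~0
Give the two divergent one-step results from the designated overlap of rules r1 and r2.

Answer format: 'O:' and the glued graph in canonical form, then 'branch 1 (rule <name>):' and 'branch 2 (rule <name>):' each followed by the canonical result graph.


O:
nodes: 0:m1, 1:m2, 2:m3, 3:m2, 4:m3
edges: (0,1,b1); (1,2,b1); (1,3,b2)
branch 1 (rule r1):
nodes: 0:m1, 2:m3, 3:m2, 4:m3
edges: (0,2,b2)
branch 2 (rule r2):
nodes: 0:m1, 1:m2, 2:m3, 3:m2, 4:m3
edges: (0,1,b1); (1,2,b1); (1,3,b1); (1,4,b1)


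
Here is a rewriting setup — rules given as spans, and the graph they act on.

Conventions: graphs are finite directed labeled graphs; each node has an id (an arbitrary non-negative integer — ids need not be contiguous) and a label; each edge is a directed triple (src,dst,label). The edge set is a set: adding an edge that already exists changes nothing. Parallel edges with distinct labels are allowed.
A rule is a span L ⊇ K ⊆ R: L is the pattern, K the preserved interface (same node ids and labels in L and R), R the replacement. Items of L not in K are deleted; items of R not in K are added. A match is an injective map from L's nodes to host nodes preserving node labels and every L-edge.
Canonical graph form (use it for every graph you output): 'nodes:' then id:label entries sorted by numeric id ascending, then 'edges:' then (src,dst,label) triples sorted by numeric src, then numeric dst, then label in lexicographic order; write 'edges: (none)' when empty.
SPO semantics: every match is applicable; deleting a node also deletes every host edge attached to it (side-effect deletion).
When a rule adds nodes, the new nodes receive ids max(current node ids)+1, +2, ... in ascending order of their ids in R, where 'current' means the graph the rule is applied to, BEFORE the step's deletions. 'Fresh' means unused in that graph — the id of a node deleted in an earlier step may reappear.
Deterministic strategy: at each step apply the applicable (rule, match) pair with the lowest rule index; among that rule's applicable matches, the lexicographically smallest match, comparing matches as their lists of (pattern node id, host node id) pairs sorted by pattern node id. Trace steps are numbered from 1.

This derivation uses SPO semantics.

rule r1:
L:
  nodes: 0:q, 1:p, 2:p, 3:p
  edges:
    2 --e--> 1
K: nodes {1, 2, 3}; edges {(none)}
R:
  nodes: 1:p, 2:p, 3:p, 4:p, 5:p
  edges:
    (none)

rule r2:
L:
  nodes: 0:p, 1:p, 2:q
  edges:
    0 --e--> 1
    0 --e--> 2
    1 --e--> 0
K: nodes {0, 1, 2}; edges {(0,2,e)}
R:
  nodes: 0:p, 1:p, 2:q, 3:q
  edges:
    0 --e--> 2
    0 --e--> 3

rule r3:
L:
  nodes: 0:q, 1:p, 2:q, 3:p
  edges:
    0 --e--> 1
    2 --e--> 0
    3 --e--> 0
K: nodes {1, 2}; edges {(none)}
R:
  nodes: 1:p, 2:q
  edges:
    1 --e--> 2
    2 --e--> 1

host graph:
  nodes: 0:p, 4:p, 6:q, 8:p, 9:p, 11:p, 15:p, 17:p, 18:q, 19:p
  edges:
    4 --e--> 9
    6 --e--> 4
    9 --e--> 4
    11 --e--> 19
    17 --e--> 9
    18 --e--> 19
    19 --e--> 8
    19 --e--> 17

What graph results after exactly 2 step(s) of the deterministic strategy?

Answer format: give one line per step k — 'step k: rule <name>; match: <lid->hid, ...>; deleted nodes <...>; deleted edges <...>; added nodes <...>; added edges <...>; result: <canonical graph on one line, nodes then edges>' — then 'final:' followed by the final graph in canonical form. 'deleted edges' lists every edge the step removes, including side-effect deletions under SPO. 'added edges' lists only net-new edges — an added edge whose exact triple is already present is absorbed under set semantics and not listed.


step 1: rule r1; match: 0->6, 1->4, 2->9, 3->0; deleted nodes 6; deleted edges (6,4,e); (9,4,e); added nodes 20, 21; added edges (none); result: nodes: 0:p, 4:p, 8:p, 9:p, 11:p, 15:p, 17:p, 18:q, 19:p, 20:p, 21:p edges: (4,9,e); (11,19,e); (17,9,e); (18,19,e); (19,8,e); (19,17,e)
step 2: rule r1; match: 0->18, 1->8, 2->19, 3->0; deleted nodes 18; deleted edges (18,19,e); (19,8,e); added nodes 22, 23; added edges (none); result: nodes: 0:p, 4:p, 8:p, 9:p, 11:p, 15:p, 17:p, 19:p, 20:p, 21:p, 22:p, 23:p edges: (4,9,e); (11,19,e); (17,9,e); (19,17,e)
final:
nodes: 0:p, 4:p, 8:p, 9:p, 11:p, 15:p, 17:p, 19:p, 20:p, 21:p, 22:p, 23:p
edges: (4,9,e); (11,19,e); (17,9,e); (19,17,e)


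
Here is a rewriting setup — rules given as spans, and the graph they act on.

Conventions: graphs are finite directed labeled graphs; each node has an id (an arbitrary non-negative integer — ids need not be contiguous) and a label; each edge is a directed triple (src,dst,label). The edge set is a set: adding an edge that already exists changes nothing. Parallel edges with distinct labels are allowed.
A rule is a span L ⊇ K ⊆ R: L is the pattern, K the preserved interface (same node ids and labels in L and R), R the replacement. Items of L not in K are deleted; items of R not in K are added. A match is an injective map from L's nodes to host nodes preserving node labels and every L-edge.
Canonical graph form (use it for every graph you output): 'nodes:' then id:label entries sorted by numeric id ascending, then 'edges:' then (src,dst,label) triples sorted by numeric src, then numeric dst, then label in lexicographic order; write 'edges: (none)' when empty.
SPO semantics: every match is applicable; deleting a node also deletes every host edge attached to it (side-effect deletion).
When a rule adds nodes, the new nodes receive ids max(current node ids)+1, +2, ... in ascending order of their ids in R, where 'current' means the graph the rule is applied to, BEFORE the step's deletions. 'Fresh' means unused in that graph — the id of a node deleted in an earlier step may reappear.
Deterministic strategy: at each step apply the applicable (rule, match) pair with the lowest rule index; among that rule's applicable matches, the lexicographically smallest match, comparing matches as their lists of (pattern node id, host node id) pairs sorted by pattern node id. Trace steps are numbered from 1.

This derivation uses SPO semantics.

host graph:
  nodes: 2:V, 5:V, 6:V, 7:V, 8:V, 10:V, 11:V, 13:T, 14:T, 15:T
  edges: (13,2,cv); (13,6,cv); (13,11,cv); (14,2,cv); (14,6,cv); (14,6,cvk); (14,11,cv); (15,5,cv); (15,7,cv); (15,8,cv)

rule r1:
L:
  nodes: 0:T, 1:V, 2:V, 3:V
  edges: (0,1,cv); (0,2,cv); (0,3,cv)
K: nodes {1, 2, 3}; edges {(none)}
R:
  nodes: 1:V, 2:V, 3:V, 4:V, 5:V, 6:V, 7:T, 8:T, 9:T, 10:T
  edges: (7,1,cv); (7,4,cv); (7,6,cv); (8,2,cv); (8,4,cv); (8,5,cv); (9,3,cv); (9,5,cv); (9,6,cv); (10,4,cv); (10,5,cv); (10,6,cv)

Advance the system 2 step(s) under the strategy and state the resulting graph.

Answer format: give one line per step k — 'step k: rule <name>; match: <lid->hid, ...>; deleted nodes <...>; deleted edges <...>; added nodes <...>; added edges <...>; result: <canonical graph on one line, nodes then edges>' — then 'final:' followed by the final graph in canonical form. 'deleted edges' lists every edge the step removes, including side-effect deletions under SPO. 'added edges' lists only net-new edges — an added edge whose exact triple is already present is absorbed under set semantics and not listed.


step 1: rule r1; match: 0->13, 1->2, 2->6, 3->11; deleted nodes 13; deleted edges (13,2,cv); (13,6,cv); (13,11,cv); added nodes 16, 17, 18, 19, 20, 21, 22; added edges (19,2,cv); (19,16,cv); (19,18,cv); (20,6,cv); (20,16,cv); (20,17,cv); (21,11,cv); (21,17,cv); (21,18,cv); (22,16,cv); (22,17,cv); (22,18,cv); result: nodes: 2:V, 5:V, 6:V, 7:V, 8:V, 10:V, 11:V, 14:T, 15:T, 16:V, 17:V, 18:V, 19:T, 20:T, 21:T, 22:T edges: (14,2,cv); (14,6,cv); (14,6,cvk); (14,11,cv); (15,5,cv); (15,7,cv); (15,8,cv); (19,2,cv); (19,16,cv); (19,18,cv); (20,6,cv); (20,16,cv); (20,17,cv); (21,11,cv); (21,17,cv); (21,18,cv); (22,16,cv); (22,17,cv); (22,18,cv)
step 2: rule r1; match: 0->14, 1->2, 2->6, 3->11; deleted nodes 14; deleted edges (14,2,cv); (14,6,cv); (14,6,cvk); (14,11,cv); added nodes 23, 24, 25, 26, 27, 28, 29; added edges (26,2,cv); (26,23,cv); (26,25,cv); (27,6,cv); (27,23,cv); (27,24,cv); (28,11,cv); (28,24,cv); (28,25,cv); (29,23,cv); (29,24,cv); (29,25,cv); result: nodes: 2:V, 5:V, 6:V, 7:V, 8:V, 10:V, 11:V, 15:T, 16:V, 17:V, 18:V, 19:T, 20:T, 21:T, 22:T, 23:V, 24:V, 25:V, 26:T, 27:T, 28:T, 29:T edges: (15,5,cv); (15,7,cv); (15,8,cv); (19,2,cv); (19,16,cv); (19,18,cv); (20,6,cv); (20,16,cv); (20,17,cv); (21,11,cv); (21,17,cv); (21,18,cv); (22,16,cv); (22,17,cv); (22,18,cv); (26,2,cv); (26,23,cv); (26,25,cv); (27,6,cv); (27,23,cv); (27,24,cv); (28,11,cv); (28,24,cv); (28,25,cv); (29,23,cv); (29,24,cv); (29,25,cv)
final:
nodes: 2:V, 5:V, 6:V, 7:V, 8:V, 10:V, 11:V, 15:T, 16:V, 17:V, 18:V, 19:T, 20:T, 21:T, 22:T, 23:V, 24:V, 25:V, 26:T, 27:T, 28:T, 29:T
edges: (15,5,cv); (15,7,cv); (15,8,cv); (19,2,cv); (19,16,cv); (19,18,cv); (20,6,cv); (20,16,cv); (20,17,cv); (21,11,cv); (21,17,cv); (21,18,cv); (22,16,cv); (22,17,cv); (22,18,cv); (26,2,cv); (26,23,cv); (26,25,cv); (27,6,cv); (27,23,cv); (27,24,cv); (28,11,cv); (28,24,cv); (28,25,cv); (29,23,cv); (29,24,cv); (29,25,cv)


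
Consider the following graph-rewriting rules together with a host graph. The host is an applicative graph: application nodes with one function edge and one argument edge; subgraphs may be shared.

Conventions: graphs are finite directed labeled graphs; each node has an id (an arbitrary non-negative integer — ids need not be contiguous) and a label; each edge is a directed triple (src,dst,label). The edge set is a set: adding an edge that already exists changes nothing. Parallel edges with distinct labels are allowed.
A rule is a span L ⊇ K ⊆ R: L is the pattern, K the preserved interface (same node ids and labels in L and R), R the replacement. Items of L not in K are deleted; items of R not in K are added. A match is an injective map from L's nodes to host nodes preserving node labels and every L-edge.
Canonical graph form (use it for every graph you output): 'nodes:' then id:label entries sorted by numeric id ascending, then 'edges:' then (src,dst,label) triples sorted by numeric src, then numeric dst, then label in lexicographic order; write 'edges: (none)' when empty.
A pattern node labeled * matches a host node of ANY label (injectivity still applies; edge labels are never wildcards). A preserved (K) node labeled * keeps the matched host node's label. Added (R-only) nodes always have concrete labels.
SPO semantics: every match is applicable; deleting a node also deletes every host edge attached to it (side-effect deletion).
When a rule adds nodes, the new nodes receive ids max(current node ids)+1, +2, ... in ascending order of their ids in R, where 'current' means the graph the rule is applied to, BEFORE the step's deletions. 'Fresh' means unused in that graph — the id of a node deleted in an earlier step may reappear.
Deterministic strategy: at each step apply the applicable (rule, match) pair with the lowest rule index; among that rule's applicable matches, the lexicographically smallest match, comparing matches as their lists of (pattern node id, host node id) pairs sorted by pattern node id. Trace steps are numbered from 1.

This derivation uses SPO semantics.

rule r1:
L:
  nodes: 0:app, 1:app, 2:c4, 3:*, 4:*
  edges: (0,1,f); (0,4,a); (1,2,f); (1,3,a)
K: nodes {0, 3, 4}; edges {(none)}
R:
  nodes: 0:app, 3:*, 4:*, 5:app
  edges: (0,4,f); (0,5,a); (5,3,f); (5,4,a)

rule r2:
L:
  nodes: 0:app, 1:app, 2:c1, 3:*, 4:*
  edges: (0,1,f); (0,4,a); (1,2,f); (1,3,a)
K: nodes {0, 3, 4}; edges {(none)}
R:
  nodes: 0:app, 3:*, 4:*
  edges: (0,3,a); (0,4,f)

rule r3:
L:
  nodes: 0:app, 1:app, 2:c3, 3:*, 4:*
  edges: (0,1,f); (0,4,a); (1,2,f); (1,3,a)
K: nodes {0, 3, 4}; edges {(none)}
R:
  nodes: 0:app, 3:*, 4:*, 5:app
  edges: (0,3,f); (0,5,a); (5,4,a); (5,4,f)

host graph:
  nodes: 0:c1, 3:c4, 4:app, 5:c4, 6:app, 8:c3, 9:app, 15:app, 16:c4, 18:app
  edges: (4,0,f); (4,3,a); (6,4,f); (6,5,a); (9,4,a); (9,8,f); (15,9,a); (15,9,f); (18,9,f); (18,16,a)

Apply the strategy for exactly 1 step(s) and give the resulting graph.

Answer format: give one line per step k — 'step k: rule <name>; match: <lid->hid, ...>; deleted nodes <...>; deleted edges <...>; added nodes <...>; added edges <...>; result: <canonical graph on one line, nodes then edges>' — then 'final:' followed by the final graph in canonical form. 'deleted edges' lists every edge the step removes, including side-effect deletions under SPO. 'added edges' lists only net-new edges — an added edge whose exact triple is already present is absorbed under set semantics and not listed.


step 1: rule r2; match: 0->6, 1->4, 2->0, 3->3, 4->5; deleted nodes 0, 4; deleted edges (4,0,f); (4,3,a); (6,4,f); (6,5,a); (9,4,a); added nodes (none); added edges (6,3,a); (6,5,f); result: nodes: 3:c4, 5:c4, 6:app, 8:c3, 9:app, 15:app, 16:c4, 18:app edges: (6,3,a); (6,5,f); (9,8,f); (15,9,a); (15,9,f); (18,9,f); (18,16,a)
final:
nodes: 3:c4, 5:c4, 6:app, 8:c3, 9:app, 15:app, 16:c4, 18:app
edges: (6,3,a); (6,5,f); (9,8,f); (15,9,a); (15,9,f); (18,9,f); (18,16,a)


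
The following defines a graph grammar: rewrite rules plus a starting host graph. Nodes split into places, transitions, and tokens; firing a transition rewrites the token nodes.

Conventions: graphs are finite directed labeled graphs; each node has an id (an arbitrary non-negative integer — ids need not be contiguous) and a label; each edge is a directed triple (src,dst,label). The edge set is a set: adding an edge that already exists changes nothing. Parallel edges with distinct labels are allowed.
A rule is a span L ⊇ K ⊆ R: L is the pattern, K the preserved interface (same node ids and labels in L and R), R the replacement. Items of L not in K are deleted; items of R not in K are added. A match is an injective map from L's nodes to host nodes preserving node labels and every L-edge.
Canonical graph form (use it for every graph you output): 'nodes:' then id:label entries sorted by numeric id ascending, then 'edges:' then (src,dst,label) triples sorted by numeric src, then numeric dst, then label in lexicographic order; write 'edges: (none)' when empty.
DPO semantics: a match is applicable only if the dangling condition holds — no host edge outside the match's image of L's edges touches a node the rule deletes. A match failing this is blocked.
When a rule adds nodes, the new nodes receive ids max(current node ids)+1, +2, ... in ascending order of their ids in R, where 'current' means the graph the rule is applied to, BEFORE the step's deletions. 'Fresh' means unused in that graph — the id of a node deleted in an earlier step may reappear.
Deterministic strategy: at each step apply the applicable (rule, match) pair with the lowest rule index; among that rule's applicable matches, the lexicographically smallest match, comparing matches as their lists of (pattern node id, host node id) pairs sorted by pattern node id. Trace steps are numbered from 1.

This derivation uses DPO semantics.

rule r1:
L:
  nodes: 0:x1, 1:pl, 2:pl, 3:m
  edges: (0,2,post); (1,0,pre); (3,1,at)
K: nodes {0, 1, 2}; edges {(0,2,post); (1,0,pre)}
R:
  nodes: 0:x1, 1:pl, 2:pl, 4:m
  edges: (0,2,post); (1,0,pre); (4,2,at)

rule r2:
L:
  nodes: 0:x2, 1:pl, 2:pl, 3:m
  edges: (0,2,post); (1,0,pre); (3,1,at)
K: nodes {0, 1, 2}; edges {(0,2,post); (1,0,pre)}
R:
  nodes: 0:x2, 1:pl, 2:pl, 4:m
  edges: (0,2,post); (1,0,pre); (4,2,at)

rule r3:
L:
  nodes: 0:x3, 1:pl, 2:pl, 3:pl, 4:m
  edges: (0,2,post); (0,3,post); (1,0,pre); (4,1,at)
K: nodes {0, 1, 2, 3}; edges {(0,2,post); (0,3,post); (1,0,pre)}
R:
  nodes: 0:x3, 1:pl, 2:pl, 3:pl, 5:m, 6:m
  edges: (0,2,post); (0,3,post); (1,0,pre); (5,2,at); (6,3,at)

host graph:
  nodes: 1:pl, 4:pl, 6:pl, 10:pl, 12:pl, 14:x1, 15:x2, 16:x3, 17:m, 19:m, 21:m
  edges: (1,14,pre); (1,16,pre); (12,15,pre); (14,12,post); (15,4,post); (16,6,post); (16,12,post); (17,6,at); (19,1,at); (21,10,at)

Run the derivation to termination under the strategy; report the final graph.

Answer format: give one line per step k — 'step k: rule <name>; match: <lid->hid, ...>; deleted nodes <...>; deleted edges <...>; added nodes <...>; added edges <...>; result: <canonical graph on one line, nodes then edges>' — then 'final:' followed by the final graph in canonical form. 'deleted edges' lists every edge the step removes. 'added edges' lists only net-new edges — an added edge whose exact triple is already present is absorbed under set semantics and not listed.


step 1: rule r1; match: 0->14, 1->1, 2->12, 3->19; deleted nodes 19; deleted edges (19,1,at); added nodes 22; added edges (22,12,at); result: nodes: 1:pl, 4:pl, 6:pl, 10:pl, 12:pl, 14:x1, 15:x2, 16:x3, 17:m, 21:m, 22:m edges: (1,14,pre); (1,16,pre); (12,15,pre); (14,12,post); (15,4,post); (16,6,post); (16,12,post); (17,6,at); (21,10,at); (22,12,at)
step 2: rule r2; match: 0->15, 1->12, 2->4, 3->22; deleted nodes 22; deleted edges (22,12,at); added nodes 23; added edges (23,4,at); result: nodes: 1:pl, 4:pl, 6:pl, 10:pl, 12:pl, 14:x1, 15:x2, 16:x3, 17:m, 21:m, 23:m edges: (1,14,pre); (1,16,pre); (12,15,pre); (14,12,post); (15,4,post); (16,6,post); (16,12,post); (17,6,at); (21,10,at); (23,4,at)
final:
nodes: 1:pl, 4:pl, 6:pl, 10:pl, 12:pl, 14:x1, 15:x2, 16:x3, 17:m, 21:m, 23:m
edges: (1,14,pre); (1,16,pre); (12,15,pre); (14,12,post); (15,4,post); (16,6,post); (16,12,post); (17,6,at); (21,10,at); (23,4,at)


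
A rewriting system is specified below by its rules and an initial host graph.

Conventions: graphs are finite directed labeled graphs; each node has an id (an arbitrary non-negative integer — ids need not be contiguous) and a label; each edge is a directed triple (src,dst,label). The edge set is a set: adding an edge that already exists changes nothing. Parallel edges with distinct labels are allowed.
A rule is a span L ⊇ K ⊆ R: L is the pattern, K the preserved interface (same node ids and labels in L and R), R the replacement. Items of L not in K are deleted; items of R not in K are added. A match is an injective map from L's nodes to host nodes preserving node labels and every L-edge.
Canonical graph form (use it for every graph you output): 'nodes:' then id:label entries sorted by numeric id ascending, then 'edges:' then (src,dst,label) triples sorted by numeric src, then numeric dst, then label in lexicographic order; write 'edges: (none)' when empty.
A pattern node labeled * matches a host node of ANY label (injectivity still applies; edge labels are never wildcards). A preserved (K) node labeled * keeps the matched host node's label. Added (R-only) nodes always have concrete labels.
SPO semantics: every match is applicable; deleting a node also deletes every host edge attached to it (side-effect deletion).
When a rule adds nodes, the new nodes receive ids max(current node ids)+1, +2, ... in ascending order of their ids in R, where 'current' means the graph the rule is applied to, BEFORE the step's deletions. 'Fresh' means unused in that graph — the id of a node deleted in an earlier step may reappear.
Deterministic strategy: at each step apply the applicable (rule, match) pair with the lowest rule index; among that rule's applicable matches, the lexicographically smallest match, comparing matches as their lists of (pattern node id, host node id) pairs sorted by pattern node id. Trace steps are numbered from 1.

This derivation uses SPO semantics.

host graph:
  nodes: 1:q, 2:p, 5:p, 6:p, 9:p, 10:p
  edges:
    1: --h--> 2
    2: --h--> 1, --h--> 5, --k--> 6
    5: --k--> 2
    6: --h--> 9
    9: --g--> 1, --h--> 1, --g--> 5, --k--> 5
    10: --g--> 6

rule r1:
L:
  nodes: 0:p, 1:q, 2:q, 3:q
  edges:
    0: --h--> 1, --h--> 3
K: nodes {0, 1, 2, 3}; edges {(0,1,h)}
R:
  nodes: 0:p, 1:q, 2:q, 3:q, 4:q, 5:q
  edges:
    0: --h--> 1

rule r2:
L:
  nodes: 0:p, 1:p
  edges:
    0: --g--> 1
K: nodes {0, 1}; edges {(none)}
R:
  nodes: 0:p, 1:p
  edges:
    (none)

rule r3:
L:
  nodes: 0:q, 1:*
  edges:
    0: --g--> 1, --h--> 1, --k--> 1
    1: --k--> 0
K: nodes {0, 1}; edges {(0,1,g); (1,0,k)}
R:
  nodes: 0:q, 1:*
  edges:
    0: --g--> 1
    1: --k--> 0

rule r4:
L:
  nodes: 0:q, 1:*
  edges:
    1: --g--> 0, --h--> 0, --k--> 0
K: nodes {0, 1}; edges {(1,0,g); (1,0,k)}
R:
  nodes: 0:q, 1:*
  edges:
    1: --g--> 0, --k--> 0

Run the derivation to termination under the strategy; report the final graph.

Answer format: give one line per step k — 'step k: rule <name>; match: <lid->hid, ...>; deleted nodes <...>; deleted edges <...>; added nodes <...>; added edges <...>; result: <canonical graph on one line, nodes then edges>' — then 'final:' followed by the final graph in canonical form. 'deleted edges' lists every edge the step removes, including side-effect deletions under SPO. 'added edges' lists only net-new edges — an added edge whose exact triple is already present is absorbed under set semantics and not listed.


step 1: rule r2; match: 0->9, 1->5; deleted nodes (none); deleted edges (9,5,g); added nodes (none); added edges (none); result: nodes: 1:q, 2:p, 5:p, 6:p, 9:p, 10:p edges: (1,2,h); (2,1,h); (2,5,h); (2,6,k); (5,2,k); (6,9,h); (9,1,g); (9,1,h); (9,5,k); (10,6,g)
step 2: rule r2; match: 0->10, 1->6; deleted nodes (none); deleted edges (10,6,g); added nodes (none); added edges (none); result: nodes: 1:q, 2:p, 5:p, 6:p, 9:p, 10:p edges: (1,2,h); (2,1,h); (2,5,h); (2,6,k); (5,2,k); (6,9,h); (9,1,g); (9,1,h); (9,5,k)
final:
nodes: 1:q, 2:p, 5:p, 6:p, 9:p, 10:p
edges: (1,2,h); (2,1,h); (2,5,h); (2,6,k); (5,2,k); (6,9,h); (9,1,g); (9,1,h); (9,5,k)


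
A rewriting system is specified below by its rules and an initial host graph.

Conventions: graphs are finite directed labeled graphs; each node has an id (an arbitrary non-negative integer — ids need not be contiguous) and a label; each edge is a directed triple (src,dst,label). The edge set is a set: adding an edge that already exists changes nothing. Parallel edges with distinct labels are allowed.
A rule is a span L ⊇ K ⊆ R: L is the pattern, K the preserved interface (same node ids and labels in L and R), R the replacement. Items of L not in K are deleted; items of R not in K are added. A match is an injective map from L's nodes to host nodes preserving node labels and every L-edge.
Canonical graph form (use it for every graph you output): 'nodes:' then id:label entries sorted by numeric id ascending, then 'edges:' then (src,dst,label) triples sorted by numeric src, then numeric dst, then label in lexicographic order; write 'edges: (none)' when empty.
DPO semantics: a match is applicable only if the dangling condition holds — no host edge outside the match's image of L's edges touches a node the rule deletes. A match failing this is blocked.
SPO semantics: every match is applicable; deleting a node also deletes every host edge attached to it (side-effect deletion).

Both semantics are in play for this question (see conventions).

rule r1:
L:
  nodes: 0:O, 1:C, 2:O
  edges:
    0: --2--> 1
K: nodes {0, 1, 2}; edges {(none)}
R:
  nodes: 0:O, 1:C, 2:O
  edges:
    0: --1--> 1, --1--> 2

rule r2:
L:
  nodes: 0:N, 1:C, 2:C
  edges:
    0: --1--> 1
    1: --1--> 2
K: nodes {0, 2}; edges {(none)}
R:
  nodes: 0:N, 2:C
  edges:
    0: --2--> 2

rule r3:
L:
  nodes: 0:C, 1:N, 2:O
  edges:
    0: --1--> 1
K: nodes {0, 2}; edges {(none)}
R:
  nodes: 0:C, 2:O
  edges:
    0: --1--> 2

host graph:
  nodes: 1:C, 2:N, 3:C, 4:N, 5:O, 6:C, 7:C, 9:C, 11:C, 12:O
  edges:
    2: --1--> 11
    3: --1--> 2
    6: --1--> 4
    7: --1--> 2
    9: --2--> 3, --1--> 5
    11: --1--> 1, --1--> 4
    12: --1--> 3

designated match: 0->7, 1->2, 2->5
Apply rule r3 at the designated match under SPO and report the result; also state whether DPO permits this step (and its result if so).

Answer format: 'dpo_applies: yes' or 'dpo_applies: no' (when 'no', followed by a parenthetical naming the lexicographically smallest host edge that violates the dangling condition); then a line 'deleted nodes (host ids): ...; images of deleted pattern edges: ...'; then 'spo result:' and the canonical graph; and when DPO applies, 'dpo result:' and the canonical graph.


dpo_applies: no
(the rule deletes node 2, which keeps host edge (2,11,1) outside the match image — the dangling condition fails, DPO blocks; SPO proceeds and side-deletes such edges)
deleted nodes (host ids): 2; images of deleted pattern edges: (7,2,1)
spo result:
nodes: 1:C, 3:C, 4:N, 5:O, 6:C, 7:C, 9:C, 11:C, 12:O
edges: (6,4,1); (7,5,1); (9,3,2); (9,5,1); (11,1,1); (11,4,1); (12,3,1)


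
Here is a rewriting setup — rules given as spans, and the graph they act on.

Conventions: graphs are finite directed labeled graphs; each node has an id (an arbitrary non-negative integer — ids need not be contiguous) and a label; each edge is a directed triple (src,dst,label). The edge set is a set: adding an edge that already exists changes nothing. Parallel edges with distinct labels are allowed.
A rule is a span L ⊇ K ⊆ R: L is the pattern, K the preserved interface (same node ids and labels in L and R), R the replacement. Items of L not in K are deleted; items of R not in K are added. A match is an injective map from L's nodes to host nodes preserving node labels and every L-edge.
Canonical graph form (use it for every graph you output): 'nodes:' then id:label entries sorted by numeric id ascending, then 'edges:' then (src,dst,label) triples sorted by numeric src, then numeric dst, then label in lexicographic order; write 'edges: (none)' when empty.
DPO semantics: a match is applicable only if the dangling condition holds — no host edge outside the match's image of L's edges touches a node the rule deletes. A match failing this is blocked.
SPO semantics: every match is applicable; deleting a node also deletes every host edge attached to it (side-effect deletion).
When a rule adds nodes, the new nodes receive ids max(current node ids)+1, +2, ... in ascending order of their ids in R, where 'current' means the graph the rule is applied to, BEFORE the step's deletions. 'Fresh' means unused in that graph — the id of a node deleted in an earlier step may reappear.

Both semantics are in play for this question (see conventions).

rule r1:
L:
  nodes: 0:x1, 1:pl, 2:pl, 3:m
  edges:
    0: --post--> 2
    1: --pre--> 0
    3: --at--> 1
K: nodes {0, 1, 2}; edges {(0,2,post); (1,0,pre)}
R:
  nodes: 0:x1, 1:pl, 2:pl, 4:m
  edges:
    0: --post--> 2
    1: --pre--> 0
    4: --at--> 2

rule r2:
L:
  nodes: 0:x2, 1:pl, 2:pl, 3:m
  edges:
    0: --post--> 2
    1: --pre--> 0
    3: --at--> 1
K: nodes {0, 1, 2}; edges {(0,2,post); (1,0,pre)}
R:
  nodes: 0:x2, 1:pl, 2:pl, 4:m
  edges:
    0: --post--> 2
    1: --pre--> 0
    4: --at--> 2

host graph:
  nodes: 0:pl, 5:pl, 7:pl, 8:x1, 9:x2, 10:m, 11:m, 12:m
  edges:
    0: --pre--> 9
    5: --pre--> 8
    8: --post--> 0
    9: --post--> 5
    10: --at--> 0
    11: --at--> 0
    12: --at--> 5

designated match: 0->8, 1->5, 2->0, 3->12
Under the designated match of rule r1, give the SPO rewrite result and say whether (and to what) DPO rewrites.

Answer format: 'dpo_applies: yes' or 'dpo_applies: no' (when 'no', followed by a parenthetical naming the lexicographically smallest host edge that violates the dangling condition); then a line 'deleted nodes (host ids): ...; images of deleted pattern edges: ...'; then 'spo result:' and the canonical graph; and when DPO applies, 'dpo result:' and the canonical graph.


dpo_applies: yes
deleted nodes (host ids): 12; images of deleted pattern edges: (12,5,at)
spo result:
nodes: 0:pl, 5:pl, 7:pl, 8:x1, 9:x2, 10:m, 11:m, 13:m
edges: (0,9,pre); (5,8,pre); (8,0,post); (9,5,post); (10,0,at); (11,0,at); (13,0,at)
dpo result:
nodes: 0:pl, 5:pl, 7:pl, 8:x1, 9:x2, 10:m, 11:m, 13:m
edges: (0,9,pre); (5,8,pre); (8,0,post); (9,5,post); (10,0,at); (11,0,at); (13,0,at)


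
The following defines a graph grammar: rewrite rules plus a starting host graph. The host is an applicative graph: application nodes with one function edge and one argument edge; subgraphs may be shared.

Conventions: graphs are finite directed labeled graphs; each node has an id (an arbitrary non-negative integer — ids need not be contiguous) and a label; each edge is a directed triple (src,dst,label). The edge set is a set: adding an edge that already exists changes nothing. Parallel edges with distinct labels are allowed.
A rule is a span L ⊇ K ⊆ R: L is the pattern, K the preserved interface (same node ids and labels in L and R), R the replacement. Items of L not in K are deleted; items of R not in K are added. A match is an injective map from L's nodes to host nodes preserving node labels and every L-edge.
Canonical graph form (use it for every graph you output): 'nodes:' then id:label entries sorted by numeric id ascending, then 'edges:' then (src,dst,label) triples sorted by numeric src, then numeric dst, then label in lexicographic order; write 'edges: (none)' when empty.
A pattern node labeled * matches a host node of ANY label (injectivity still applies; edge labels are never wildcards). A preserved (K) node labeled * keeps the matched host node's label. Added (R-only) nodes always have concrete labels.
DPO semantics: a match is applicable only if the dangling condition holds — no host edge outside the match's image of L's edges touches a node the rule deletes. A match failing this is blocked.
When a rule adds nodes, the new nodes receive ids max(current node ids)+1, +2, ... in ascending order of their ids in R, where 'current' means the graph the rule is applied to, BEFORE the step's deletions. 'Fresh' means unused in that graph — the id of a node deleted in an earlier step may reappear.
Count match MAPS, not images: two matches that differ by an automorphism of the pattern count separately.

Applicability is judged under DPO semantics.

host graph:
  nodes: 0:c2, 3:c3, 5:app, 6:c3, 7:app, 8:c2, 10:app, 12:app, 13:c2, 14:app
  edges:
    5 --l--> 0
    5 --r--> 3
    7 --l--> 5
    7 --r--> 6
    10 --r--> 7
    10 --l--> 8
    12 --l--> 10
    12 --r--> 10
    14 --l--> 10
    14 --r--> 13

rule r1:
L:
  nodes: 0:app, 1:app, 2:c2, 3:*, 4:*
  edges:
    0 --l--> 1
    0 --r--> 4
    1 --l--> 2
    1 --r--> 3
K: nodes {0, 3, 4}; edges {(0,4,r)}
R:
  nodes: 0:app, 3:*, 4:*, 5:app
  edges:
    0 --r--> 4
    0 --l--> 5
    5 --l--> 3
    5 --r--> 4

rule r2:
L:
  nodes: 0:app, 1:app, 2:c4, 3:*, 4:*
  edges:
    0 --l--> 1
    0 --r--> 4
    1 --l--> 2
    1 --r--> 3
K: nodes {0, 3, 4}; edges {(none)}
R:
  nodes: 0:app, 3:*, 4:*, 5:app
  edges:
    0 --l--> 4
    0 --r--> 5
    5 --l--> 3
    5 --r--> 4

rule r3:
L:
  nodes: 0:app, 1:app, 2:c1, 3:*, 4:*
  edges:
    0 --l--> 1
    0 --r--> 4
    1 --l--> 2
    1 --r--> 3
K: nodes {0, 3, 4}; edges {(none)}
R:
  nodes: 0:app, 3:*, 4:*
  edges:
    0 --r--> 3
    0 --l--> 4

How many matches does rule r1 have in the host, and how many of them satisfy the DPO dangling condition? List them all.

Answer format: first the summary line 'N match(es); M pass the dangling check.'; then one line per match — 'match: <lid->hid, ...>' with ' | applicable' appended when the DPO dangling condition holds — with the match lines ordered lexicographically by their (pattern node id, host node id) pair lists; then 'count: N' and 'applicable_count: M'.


2 match(es); 1 pass the dangling check.
match: 0->7, 1->5, 2->0, 3->3, 4->6 | applicable
match: 0->14, 1->10, 2->8, 3->7, 4->13
count: 2
applicable_count: 1


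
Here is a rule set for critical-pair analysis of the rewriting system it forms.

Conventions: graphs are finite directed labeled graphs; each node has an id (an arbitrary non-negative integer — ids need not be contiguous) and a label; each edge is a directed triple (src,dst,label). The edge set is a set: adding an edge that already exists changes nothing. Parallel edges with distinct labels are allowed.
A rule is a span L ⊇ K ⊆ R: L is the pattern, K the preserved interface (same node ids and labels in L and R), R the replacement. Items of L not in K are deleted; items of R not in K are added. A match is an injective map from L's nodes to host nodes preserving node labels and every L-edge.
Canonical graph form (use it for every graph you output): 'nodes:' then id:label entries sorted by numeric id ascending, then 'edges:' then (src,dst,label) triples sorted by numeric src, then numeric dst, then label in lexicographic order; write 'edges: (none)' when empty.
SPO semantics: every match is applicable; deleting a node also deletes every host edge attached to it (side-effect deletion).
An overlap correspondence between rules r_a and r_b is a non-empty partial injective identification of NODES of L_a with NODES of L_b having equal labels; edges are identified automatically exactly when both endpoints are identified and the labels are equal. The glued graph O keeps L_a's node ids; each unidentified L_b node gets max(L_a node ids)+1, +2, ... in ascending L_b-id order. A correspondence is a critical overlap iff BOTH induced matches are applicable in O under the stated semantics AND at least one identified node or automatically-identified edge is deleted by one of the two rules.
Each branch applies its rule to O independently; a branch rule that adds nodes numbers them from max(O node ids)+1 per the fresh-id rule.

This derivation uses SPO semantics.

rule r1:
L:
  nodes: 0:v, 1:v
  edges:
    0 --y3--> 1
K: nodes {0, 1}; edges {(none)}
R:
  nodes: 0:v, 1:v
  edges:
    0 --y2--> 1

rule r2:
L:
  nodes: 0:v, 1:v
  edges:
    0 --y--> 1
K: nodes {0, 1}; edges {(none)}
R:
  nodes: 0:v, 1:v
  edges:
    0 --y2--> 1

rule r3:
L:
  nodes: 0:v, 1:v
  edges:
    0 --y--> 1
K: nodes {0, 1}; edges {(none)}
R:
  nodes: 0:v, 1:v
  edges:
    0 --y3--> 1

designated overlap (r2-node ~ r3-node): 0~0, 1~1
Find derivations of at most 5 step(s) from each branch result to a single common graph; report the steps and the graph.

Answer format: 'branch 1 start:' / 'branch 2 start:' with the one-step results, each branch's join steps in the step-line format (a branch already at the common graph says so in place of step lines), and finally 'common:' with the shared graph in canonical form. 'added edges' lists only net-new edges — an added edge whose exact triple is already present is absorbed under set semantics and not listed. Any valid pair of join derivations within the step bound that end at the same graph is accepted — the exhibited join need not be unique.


branch 1 start:
nodes: 0:v, 1:v
edges: (0,1,y2)
branch 2 start:
nodes: 0:v, 1:v
edges: (0,1,y3)
branch 1: already at the common graph (0 steps)
branch 2 step 1: rule r1; match: 0->0, 1->1; deleted nodes (none); deleted edges (0,1,y3); added nodes (none); added edges (0,1,y2); result: nodes: 0:v, 1:v edges: (0,1,y2)
common:
nodes: 0:v, 1:v
edges: (0,1,y2)
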